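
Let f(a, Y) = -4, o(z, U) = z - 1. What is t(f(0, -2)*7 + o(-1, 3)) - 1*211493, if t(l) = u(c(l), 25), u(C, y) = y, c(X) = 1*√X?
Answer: -211468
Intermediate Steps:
o(z, U) = -1 + z
c(X) = √X
t(l) = 25
t(f(0, -2)*7 + o(-1, 3)) - 1*211493 = 25 - 1*211493 = 25 - 211493 = -211468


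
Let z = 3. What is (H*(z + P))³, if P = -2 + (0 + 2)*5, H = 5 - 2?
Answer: 35937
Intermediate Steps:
H = 3
P = 8 (P = -2 + 2*5 = -2 + 10 = 8)
(H*(z + P))³ = (3*(3 + 8))³ = (3*11)³ = 33³ = 35937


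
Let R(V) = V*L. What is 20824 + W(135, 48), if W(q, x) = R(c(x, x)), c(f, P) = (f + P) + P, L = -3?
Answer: 20392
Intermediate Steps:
c(f, P) = f + 2*P (c(f, P) = (P + f) + P = f + 2*P)
R(V) = -3*V (R(V) = V*(-3) = -3*V)
W(q, x) = -9*x (W(q, x) = -3*(x + 2*x) = -9*x)
20824 + W(135, 48) = 20824 - 9*48 = 20824 - 432 = 20392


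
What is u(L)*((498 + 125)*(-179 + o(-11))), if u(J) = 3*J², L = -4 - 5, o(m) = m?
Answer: -28763910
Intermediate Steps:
L = -9
u(L)*((498 + 125)*(-179 + o(-11))) = (3*(-9)²)*((498 + 125)*(-179 - 11)) = (3*81)*(623*(-190)) = 243*(-118370) = -28763910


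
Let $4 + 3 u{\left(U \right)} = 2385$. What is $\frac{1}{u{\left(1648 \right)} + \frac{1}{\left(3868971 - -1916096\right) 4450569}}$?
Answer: $\frac{8582279951041}{6811469521142874} \approx 0.00126$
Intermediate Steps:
$u{\left(U \right)} = \frac{2381}{3}$ ($u{\left(U \right)} = - \frac{4}{3} + \frac{1}{3} \cdot 2385 = - \frac{4}{3} + 795 = \frac{2381}{3}$)
$\frac{1}{u{\left(1648 \right)} + \frac{1}{\left(3868971 - -1916096\right) 4450569}} = \frac{1}{\frac{2381}{3} + \frac{1}{\left(3868971 - -1916096\right) 4450569}} = \frac{1}{\frac{2381}{3} + \frac{1}{3868971 + 1916096} \cdot \frac{1}{4450569}} = \frac{1}{\frac{2381}{3} + \frac{1}{5785067} \cdot \frac{1}{4450569}} = \frac{1}{\frac{2381}{3} + \frac{1}{25746839853123}} = \frac{1}{\frac{6811469521142874}{8582279951041}} = \frac{8582279951041}{6811469521142874}$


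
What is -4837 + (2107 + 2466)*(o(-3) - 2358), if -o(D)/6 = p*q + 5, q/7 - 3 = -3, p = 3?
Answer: -10925161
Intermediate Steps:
q = 0 (q = 21 + 7*(-3) = 21 - 21 = 0)
o(D) = -30 (o(D) = -6*(3*0 + 5) = -6*(0 + 5) = -6*5 = -30)
-4837 + (2107 + 2466)*(o(-3) - 2358) = -4837 + (2107 + 2466)*(-30 - 2358) = -4837 + 4573*(-2388) = -4837 - 10920324 = -10925161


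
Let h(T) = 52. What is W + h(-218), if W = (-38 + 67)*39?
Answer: 1183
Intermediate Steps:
W = 1131 (W = 29*39 = 1131)
W + h(-218) = 1131 + 52 = 1183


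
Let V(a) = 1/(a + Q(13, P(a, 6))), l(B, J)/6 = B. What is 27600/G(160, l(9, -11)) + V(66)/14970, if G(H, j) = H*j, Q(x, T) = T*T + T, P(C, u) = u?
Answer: 5164651/1616760 ≈ 3.1944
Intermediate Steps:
Q(x, T) = T + T² (Q(x, T) = T² + T = T + T²)
l(B, J) = 6*B
V(a) = 1/(42 + a) (V(a) = 1/(a + 6*(1 + 6)) = 1/(a + 6*7) = 1/(a + 42) = 1/(42 + a))
27600/G(160, l(9, -11)) + V(66)/14970 = 27600/((160*(6*9))) + 1/((42 + 66)*14970) = 27600/((160*54)) + (1/14970)/108 = 27600/8640 + (1/108)*(1/14970) = 27600*(1/8640) + 1/1616760 = 115/36 + 1/1616760 = 5164651/1616760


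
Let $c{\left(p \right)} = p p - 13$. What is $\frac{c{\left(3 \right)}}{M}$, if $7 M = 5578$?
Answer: $- \frac{14}{2789} \approx -0.0050197$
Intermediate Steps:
$M = \frac{5578}{7}$ ($M = \frac{1}{7} \cdot 5578 = \frac{5578}{7} \approx 796.86$)
$c{\left(p \right)} = -13 + p^{2}$ ($c{\left(p \right)} = p^{2} - 13 = -13 + p^{2}$)
$\frac{c{\left(3 \right)}}{M} = \frac{-13 + 3^{2}}{\frac{5578}{7}} = \left(-13 + 9\right) \frac{7}{5578} = \left(-4\right) \frac{7}{5578} = - \frac{14}{2789}$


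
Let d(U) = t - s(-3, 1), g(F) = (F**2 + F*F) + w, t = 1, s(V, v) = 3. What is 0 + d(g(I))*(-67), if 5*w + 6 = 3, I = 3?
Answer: 134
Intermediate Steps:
w = -3/5 (w = -6/5 + (1/5)*3 = -6/5 + 3/5 = -3/5 ≈ -0.60000)
g(F) = -3/5 + 2*F**2 (g(F) = (F**2 + F*F) - 3/5 = (F**2 + F**2) - 3/5 = 2*F**2 - 3/5 = -3/5 + 2*F**2)
d(U) = -2 (d(U) = 1 - 1*3 = 1 - 3 = -2)
0 + d(g(I))*(-67) = 0 - 2*(-67) = 0 + 134 = 134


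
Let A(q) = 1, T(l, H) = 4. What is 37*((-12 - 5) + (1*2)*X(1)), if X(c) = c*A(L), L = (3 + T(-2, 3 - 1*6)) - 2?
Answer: -555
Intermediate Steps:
L = 5 (L = (3 + 4) - 2 = 7 - 2 = 5)
X(c) = c (X(c) = c*1 = c)
37*((-12 - 5) + (1*2)*X(1)) = 37*((-12 - 5) + (1*2)*1) = 37*(-17 + 2*1) = 37*(-17 + 2) = 37*(-15) = -555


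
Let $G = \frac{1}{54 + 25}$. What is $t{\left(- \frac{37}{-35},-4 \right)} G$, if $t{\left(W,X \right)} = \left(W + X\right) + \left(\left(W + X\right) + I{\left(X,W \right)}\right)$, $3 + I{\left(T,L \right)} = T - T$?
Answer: $- \frac{311}{2765} \approx -0.11248$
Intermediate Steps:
$I{\left(T,L \right)} = -3$ ($I{\left(T,L \right)} = -3 + \left(T - T\right) = -3 + 0 = -3$)
$G = \frac{1}{79} \approx 0.012658$
$t{\left(W,X \right)} = -3 + 2 W + 2 X$ ($t{\left(W,X \right)} = \left(W + X\right) - \left(3 - W - X\right) = \left(W + X\right) + \left(-3 + W + X\right) = -3 + 2 W + 2 X$)
$t{\left(- \frac{37}{-35},-4 \right)} G = \left(-3 + 2 \left(- \frac{37}{-35}\right) + 2 \left(-4\right)\right) \frac{1}{79} = \left(-3 + 2 \left(\left(-37\right) \left(- \frac{1}{35}\right)\right) - 8\right) \frac{1}{79} = \left(-3 + 2 \cdot \frac{37}{35} - 8\right) \frac{1}{79} = \left(-3 + \frac{74}{35} - 8\right) \frac{1}{79} = \left(- \frac{311}{35}\right) \frac{1}{79} = - \frac{311}{2765}$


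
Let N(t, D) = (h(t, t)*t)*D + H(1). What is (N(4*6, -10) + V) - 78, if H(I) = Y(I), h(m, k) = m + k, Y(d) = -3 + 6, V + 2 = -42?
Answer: -11639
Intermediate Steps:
V = -44 (V = -2 - 42 = -44)
Y(d) = 3
h(m, k) = k + m
H(I) = 3
N(t, D) = 3 + 2*D*t² (N(t, D) = ((t + t)*t)*D + 3 = ((2*t)*t)*D + 3 = (2*t²)*D + 3 = 2*D*t² + 3 = 3 + 2*D*t²)
(N(4*6, -10) + V) - 78 = ((3 + 2*(-10)*(4*6)²) - 44) - 78 = ((3 + 2*(-10)*24²) - 44) - 78 = ((3 + 2*(-10)*576) - 44) - 78 = ((3 - 11520) - 44) - 78 = (-11517 - 44) - 78 = -11561 - 78 = -11639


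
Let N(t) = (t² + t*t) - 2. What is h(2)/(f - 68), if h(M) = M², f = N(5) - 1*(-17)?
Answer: -4/3 ≈ -1.3333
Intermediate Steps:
N(t) = -2 + 2*t² (N(t) = (t² + t²) - 2 = 2*t² - 2 = -2 + 2*t²)
f = 65 (f = (-2 + 2*5²) - 1*(-17) = (-2 + 2*25) + 17 = (-2 + 50) + 17 = 48 + 17 = 65)
h(2)/(f - 68) = 2²/(65 - 68) = 4/(-3) = -⅓*4 = -4/3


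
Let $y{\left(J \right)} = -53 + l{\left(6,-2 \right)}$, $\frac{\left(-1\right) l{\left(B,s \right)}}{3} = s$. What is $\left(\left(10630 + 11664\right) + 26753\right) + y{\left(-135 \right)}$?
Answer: $49000$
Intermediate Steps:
$l{\left(B,s \right)} = - 3 s$
$y{\left(J \right)} = -47$ ($y{\left(J \right)} = -53 - -6 = -53 + 6 = -47$)
$\left(\left(10630 + 11664\right) + 26753\right) + y{\left(-135 \right)} = \left(\left(10630 + 11664\right) + 26753\right) - 47 = \left(22294 + 26753\right) - 47 = 49047 - 47 = 49000$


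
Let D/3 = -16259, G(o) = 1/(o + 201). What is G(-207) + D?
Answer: -292663/6 ≈ -48777.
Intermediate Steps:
G(o) = 1/(201 + o)
D = -48777 (D = 3*(-16259) = -48777)
G(-207) + D = 1/(201 - 207) - 48777 = 1/(-6) - 48777 = -⅙ - 48777 = -292663/6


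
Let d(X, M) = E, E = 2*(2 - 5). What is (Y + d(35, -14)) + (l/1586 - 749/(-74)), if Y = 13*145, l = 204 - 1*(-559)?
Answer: 55442833/29341 ≈ 1889.6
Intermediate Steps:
l = 763 (l = 204 + 559 = 763)
E = -6 (E = 2*(-3) = -6)
d(X, M) = -6
Y = 1885
(Y + d(35, -14)) + (l/1586 - 749/(-74)) = (1885 - 6) + (763/1586 - 749/(-74)) = 1879 + (763*(1/1586) - 749*(-1/74)) = 1879 + (763/1586 + 749/74) = 1879 + 311094/29341 = 55442833/29341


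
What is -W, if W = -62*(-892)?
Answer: -55304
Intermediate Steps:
W = 55304
-W = -1*55304 = -55304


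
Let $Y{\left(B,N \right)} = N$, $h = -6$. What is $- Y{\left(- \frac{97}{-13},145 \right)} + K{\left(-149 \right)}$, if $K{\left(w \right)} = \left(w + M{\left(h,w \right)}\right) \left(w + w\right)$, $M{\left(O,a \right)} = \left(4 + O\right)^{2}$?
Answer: $43065$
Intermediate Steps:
$K{\left(w \right)} = 2 w \left(4 + w\right)$ ($K{\left(w \right)} = \left(w + \left(4 - 6\right)^{2}\right) \left(w + w\right) = \left(w + \left(-2\right)^{2}\right) 2 w = \left(w + 4\right) 2 w = \left(4 + w\right) 2 w = 2 w \left(4 + w\right)$)
$- Y{\left(- \frac{97}{-13},145 \right)} + K{\left(-149 \right)} = \left(-1\right) 145 + 2 \left(-149\right) \left(4 - 149\right) = -145 + 2 \left(-149\right) \left(-145\right) = -145 + 43210 = 43065$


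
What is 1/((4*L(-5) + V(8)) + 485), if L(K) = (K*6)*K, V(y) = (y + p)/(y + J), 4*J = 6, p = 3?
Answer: 19/20637 ≈ 0.00092068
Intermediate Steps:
J = 3/2 (J = (¼)*6 = 3/2 ≈ 1.5000)
V(y) = (3 + y)/(3/2 + y) (V(y) = (y + 3)/(y + 3/2) = (3 + y)/(3/2 + y))
L(K) = 6*K² (L(K) = (6*K)*K = 6*K²)
1/((4*L(-5) + V(8)) + 485) = 1/((4*(6*(-5)²) + 2*(3 + 8)/(3 + 2*8)) + 485) = 1/((4*(6*25) + 2*11/(3 + 16)) + 485) = 1/((4*150 + 2*11/19) + 485) = 1/((600 + 2*(1/19)*11) + 485) = 1/((600 + 22/19) + 485) = 1/(11422/19 + 485) = 1/(20637/19) = 19/20637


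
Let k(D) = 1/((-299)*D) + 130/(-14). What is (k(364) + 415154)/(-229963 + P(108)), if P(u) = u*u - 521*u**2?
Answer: -45182690123/685149067148 ≈ -0.065946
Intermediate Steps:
P(u) = -520*u**2 (P(u) = u**2 - 521*u**2 = -520*u**2)
k(D) = -65/7 - 1/(299*D) (k(D) = -1/(299*D) + 130*(-1/14) = -1/(299*D) - 65/7 = -65/7 - 1/(299*D))
(k(364) + 415154)/(-229963 + P(108)) = ((1/2093)*(-7 - 19435*364)/364 + 415154)/(-229963 - 520*108**2) = ((1/2093)*(1/364)*(-7 - 7074340) + 415154)/(-229963 - 520*11664) = ((1/2093)*(1/364)*(-7074347) + 415154)/(-229963 - 6065280) = (-1010621/108836 + 415154)/(-6295243) = (45182690123/108836)*(-1/6295243) = -45182690123/685149067148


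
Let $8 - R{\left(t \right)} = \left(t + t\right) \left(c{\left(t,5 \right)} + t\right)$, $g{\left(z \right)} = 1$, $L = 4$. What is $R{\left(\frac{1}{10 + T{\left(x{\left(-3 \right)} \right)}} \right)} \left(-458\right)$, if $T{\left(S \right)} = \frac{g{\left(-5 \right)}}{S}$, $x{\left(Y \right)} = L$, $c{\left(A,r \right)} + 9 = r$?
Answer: $- \frac{6745424}{1681} \approx -4012.7$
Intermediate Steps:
$c{\left(A,r \right)} = -9 + r$
$x{\left(Y \right)} = 4$
$T{\left(S \right)} = \frac{1}{S}$ ($T{\left(S \right)} = 1 \frac{1}{S} = \frac{1}{S}$)
$R{\left(t \right)} = 8 - 2 t \left(-4 + t\right)$ ($R{\left(t \right)} = 8 - \left(t + t\right) \left(\left(-9 + 5\right) + t\right) = 8 - 2 t \left(-4 + t\right)$)
$R{\left(\frac{1}{10 + T{\left(x{\left(-3 \right)} \right)}} \right)} \left(-458\right) = \left(8 - 2 \left(\frac{1}{10 + \frac{1}{4}}\right)^{2} + \frac{8}{10 + \frac{1}{4}}\right) \left(-458\right) = \left(8 - 2 \left(\frac{1}{\frac{41}{4}}\right)^{2} + \frac{8}{\frac{41}{4}}\right) \left(-458\right) = \left(8 - 2 \left(\frac{4}{41}\right)^{2} + 8 \cdot \frac{4}{41}\right) \left(-458\right) = \left(8 - \frac{32}{1681} + \frac{32}{41}\right) \left(-458\right) = \frac{14728}{1681} \left(-458\right) = - \frac{6745424}{1681}$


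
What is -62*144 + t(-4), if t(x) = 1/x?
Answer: -35713/4 ≈ -8928.3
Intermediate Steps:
-62*144 + t(-4) = -62*144 + 1/(-4) = -8928 - ¼ = -35713/4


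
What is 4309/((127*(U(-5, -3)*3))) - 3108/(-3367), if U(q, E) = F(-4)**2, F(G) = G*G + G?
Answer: 714385/713232 ≈ 1.0016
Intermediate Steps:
F(G) = G + G**2 (F(G) = G**2 + G = G + G**2)
U(q, E) = 144 (U(q, E) = (-4*(1 - 4))**2 = (-4*(-3))**2 = 12**2 = 144)
4309/((127*(U(-5, -3)*3))) - 3108/(-3367) = 4309/((127*(144*3))) - 3108/(-3367) = 4309/((127*432)) - 3108*(-1/3367) = 4309/54864 + 12/13 = 714385/713232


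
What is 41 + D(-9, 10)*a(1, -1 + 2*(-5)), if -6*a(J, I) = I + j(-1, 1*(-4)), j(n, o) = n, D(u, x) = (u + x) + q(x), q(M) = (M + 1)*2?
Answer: 87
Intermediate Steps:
q(M) = 2 + 2*M (q(M) = (1 + M)*2 = 2 + 2*M)
D(u, x) = 2 + u + 3*x (D(u, x) = (u + x) + (2 + 2*x) = 2 + u + 3*x)
a(J, I) = ⅙ - I/6 (a(J, I) = -(I - 1)/6 = -(-1 + I)/6 = ⅙ - I/6)
41 + D(-9, 10)*a(1, -1 + 2*(-5)) = 41 + (2 - 9 + 3*10)*(⅙ - (-1 + 2*(-5))/6) = 41 + (2 - 9 + 30)*(⅙ - (-1 - 10)/6) = 41 + 23*(⅙ - ⅙*(-11)) = 41 + 23*(⅙ + 11/6) = 41 + 23*2 = 41 + 46 = 87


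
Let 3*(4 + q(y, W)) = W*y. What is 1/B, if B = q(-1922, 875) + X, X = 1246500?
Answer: 3/2057738 ≈ 1.4579e-6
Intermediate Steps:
q(y, W) = -4 + W*y/3 (q(y, W) = -4 + (W*y)/3 = -4 + W*y/3)
B = 2057738/3 (B = (-4 + (1/3)*875*(-1922)) + 1246500 = (-4 - 1681750/3) + 1246500 = -1681762/3 + 1246500 = 2057738/3 ≈ 6.8591e+5)
1/B = 1/(2057738/3) = 3/2057738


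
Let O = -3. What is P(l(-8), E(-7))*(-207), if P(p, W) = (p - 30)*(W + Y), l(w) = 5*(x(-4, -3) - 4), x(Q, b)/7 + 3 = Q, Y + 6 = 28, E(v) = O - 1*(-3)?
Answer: 1343430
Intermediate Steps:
E(v) = 0 (E(v) = -3 - 1*(-3) = -3 + 3 = 0)
Y = 22 (Y = -6 + 28 = 22)
x(Q, b) = -21 + 7*Q
l(w) = -265 (l(w) = 5*((-21 + 7*(-4)) - 4) = 5*((-21 - 28) - 4) = 5*(-49 - 4) = 5*(-53) = -265)
P(p, W) = (-30 + p)*(22 + W) (P(p, W) = (p - 30)*(W + 22) = (-30 + p)*(22 + W))
P(l(-8), E(-7))*(-207) = (-660 - 30*0 + 22*(-265) + 0*(-265))*(-207) = (-660 + 0 - 5830 + 0)*(-207) = -6490*(-207) = 1343430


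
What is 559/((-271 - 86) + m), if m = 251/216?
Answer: -120744/76861 ≈ -1.5709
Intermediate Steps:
m = 251/216 (m = 251*(1/216) = 251/216 ≈ 1.1620)
559/((-271 - 86) + m) = 559/((-271 - 86) + 251/216) = 559/(-357 + 251/216) = 559/(-76861/216) = 559*(-216/76861) = -120744/76861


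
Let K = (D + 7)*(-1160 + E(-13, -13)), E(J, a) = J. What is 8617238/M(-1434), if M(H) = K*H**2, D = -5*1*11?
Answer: 4308619/57890534112 ≈ 7.4427e-5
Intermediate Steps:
D = -55 (D = -5*11 = -55)
K = 56304 (K = (-55 + 7)*(-1160 - 13) = -48*(-1173) = 56304)
M(H) = 56304*H**2
8617238/M(-1434) = 8617238/((56304*(-1434)**2)) = 8617238/((56304*2056356)) = 8617238/115781068224 = 8617238*(1/115781068224) = 4308619/57890534112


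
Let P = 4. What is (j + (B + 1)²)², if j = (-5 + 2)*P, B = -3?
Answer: 64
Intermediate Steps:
j = -12 (j = (-5 + 2)*4 = -3*4 = -12)
(j + (B + 1)²)² = (-12 + (-3 + 1)²)² = (-12 + (-2)²)² = (-12 + 4)² = (-8)² = 64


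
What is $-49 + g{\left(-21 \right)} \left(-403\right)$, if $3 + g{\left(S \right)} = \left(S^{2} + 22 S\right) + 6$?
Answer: $7205$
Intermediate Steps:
$g{\left(S \right)} = 3 + S^{2} + 22 S$ ($g{\left(S \right)} = -3 + \left(\left(S^{2} + 22 S\right) + 6\right) = -3 + \left(6 + S^{2} + 22 S\right) = 3 + S^{2} + 22 S$)
$-49 + g{\left(-21 \right)} \left(-403\right) = -49 + \left(3 + \left(-21\right)^{2} + 22 \left(-21\right)\right) \left(-403\right) = -49 + \left(3 + 441 - 462\right) \left(-403\right) = -49 - -7254 = -49 + 7254 = 7205$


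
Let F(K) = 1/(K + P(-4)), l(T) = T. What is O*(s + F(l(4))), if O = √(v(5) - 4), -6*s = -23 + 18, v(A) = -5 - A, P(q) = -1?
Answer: 7*I*√14/6 ≈ 4.3653*I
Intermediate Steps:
F(K) = 1/(-1 + K) (F(K) = 1/(K - 1) = 1/(-1 + K))
s = ⅚ (s = -(-23 + 18)/6 = -⅙*(-5) = ⅚ ≈ 0.83333)
O = I*√14 (O = √((-5 - 1*5) - 4) = √((-5 - 5) - 4) = √(-10 - 4) = √(-14) = I*√14 ≈ 3.7417*I)
O*(s + F(l(4))) = (I*√14)*(⅚ + 1/(-1 + 4)) = (I*√14)*(⅚ + 1/3) = (I*√14)*(⅚ + ⅓) = (I*√14)*(7/6) = 7*I*√14/6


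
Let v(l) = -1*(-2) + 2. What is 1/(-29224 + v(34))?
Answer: -1/29220 ≈ -3.4223e-5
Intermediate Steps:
v(l) = 4 (v(l) = 2 + 2 = 4)
1/(-29224 + v(34)) = 1/(-29224 + 4) = 1/(-29220) = -1/29220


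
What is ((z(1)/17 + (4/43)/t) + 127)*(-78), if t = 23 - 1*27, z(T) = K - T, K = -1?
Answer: -7233252/731 ≈ -9895.0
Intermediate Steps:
z(T) = -1 - T
t = -4 (t = 23 - 27 = -4)
((z(1)/17 + (4/43)/t) + 127)*(-78) = (((-1 - 1*1)/17 + (4/43)/(-4)) + 127)*(-78) = (((-1 - 1)*(1/17) + (4*(1/43))*(-1/4)) + 127)*(-78) = ((-2*1/17 + (4/43)*(-1/4)) + 127)*(-78) = ((-2/17 - 1/43) + 127)*(-78) = (-103/731 + 127)*(-78) = (92734/731)*(-78) = -7233252/731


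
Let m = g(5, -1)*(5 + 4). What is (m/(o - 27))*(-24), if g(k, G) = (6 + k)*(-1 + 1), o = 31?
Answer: 0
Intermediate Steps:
g(k, G) = 0 (g(k, G) = (6 + k)*0 = 0)
m = 0 (m = 0*(5 + 4) = 0*9 = 0)
(m/(o - 27))*(-24) = (0/(31 - 27))*(-24) = (0/4)*(-24) = ((¼)*0)*(-24) = 0*(-24) = 0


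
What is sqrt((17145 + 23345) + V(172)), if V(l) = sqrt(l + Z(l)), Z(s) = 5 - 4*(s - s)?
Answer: sqrt(40490 + sqrt(177)) ≈ 201.25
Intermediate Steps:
Z(s) = 5 (Z(s) = 5 - 4*0 = 5 + 0 = 5)
V(l) = sqrt(5 + l) (V(l) = sqrt(l + 5) = sqrt(5 + l))
sqrt((17145 + 23345) + V(172)) = sqrt((17145 + 23345) + sqrt(5 + 172)) = sqrt(40490 + sqrt(177))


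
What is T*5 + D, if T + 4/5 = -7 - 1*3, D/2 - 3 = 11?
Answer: -26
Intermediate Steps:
D = 28 (D = 6 + 2*11 = 6 + 22 = 28)
T = -54/5 (T = -4/5 + (-7 - 1*3) = -4/5 + (-7 - 3) = -4/5 - 10 = -54/5 ≈ -10.800)
T*5 + D = -54/5*5 + 28 = -54 + 28 = -26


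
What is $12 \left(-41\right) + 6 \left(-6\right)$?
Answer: $-528$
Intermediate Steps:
$12 \left(-41\right) + 6 \left(-6\right) = -492 - 36 = -528$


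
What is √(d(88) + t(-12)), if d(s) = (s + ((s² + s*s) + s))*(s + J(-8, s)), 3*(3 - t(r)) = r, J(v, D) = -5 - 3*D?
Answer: I*√2835177 ≈ 1683.8*I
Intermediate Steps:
t(r) = 3 - r/3
d(s) = (-5 - 2*s)*(2*s + 2*s²) (d(s) = (s + ((s² + s*s) + s))*(s + (-5 - 3*s)) = (s + ((s² + s²) + s))*(-5 - 2*s) = (s + (2*s² + s))*(-5 - 2*s) = (s + (s + 2*s²))*(-5 - 2*s) = (2*s + 2*s²)*(-5 - 2*s) = (-5 - 2*s)*(2*s + 2*s²))
√(d(88) + t(-12)) = √(2*88*(-5 - 7*88 - 2*88²) + (3 - ⅓*(-12))) = √(2*88*(-5 - 616 - 2*7744) + (3 + 4)) = √(2*88*(-5 - 616 - 15488) + 7) = √(2*88*(-16109) + 7) = √(-2835184 + 7) = √(-2835177) = I*√2835177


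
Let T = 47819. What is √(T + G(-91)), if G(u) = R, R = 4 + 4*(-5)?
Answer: √47803 ≈ 218.64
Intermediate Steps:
R = -16 (R = 4 - 20 = -16)
G(u) = -16
√(T + G(-91)) = √(47819 - 16) = √47803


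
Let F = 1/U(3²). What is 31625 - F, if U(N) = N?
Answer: 284624/9 ≈ 31625.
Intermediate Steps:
F = ⅑ (F = 1/(3²) = 1/9 = ⅑ ≈ 0.11111)
31625 - F = 31625 - 1*⅑ = 31625 - ⅑ = 284624/9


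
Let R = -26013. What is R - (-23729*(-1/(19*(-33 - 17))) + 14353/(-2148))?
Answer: -26508761279/1020300 ≈ -25981.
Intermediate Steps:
R - (-23729*(-1/(19*(-33 - 17))) + 14353/(-2148)) = -26013 - (-23729*(-1/(19*(-33 - 17))) + 14353/(-2148)) = -26013 - (-23729/((-19*(-50))) + 14353*(-1/2148)) = -26013 - (-23729/950 - 14353/2148) = -26013 - 1*(-32302621/1020300) = -26013 + 32302621/1020300 = -26508761279/1020300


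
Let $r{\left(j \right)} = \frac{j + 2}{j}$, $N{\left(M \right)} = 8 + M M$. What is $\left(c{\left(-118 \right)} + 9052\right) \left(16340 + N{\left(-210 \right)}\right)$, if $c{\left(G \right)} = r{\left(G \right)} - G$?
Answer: $\frac{32707687424}{59} \approx 5.5437 \cdot 10^{8}$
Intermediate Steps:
$N{\left(M \right)} = 8 + M^{2}$
$r{\left(j \right)} = \frac{2 + j}{j}$
$c{\left(G \right)} = - G + \frac{2 + G}{G}$ ($c{\left(G \right)} = \frac{2 + G}{G} - G = - G + \frac{2 + G}{G}$)
$\left(c{\left(-118 \right)} + 9052\right) \left(16340 + N{\left(-210 \right)}\right) = \left(\left(1 - -118 + \frac{2}{-118}\right) + 9052\right) \left(16340 + \left(8 + \left(-210\right)^{2}\right)\right) = \left(\left(1 + 118 + 2 \left(- \frac{1}{118}\right)\right) + 9052\right) \left(16340 + \left(8 + 44100\right)\right) = \left(\left(1 + 118 - \frac{1}{59}\right) + 9052\right) \left(16340 + 44108\right) = \left(\frac{7020}{59} + 9052\right) 60448 = \frac{541088}{59} \cdot 60448 = \frac{32707687424}{59}$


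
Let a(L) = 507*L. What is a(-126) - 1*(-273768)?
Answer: 209886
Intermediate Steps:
a(-126) - 1*(-273768) = 507*(-126) - 1*(-273768) = -63882 + 273768 = 209886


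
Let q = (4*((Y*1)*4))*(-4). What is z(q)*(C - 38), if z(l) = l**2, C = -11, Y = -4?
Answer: -3211264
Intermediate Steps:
q = 256 (q = (4*(-4*1*4))*(-4) = (4*(-4*4))*(-4) = (4*(-16))*(-4) = -64*(-4) = 256)
z(q)*(C - 38) = 256**2*(-11 - 38) = 65536*(-49) = -3211264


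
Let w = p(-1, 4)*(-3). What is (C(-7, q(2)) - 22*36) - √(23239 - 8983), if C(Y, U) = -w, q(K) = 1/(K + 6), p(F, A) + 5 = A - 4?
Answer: -807 - 36*√11 ≈ -926.40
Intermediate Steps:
p(F, A) = -9 + A (p(F, A) = -5 + (A - 4) = -5 + (-4 + A) = -9 + A)
w = 15 (w = (-9 + 4)*(-3) = -5*(-3) = 15)
q(K) = 1/(6 + K)
C(Y, U) = -15 (C(Y, U) = -1*15 = -15)
(C(-7, q(2)) - 22*36) - √(23239 - 8983) = (-15 - 22*36) - √(23239 - 8983) = (-15 - 792) - √14256 = -807 - 36*√11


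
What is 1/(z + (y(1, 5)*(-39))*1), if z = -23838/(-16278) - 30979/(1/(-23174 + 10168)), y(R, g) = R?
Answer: 2713/1093102525328 ≈ 2.4819e-9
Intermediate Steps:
z = 1093102631135/2713 (z = -23838*(-1/16278) - 30979/(1/(-13006)) = 3973/2713 - 30979/(-1/13006) = 3973/2713 - 30979*(-13006) = 3973/2713 + 402912874 = 1093102631135/2713 ≈ 4.0291e+8)
1/(z + (y(1, 5)*(-39))*1) = 1/(1093102631135/2713 + (1*(-39))*1) = 1/(1093102631135/2713 - 39*1) = 1/(1093102631135/2713 - 39) = 1/(1093102525328/2713) = 2713/1093102525328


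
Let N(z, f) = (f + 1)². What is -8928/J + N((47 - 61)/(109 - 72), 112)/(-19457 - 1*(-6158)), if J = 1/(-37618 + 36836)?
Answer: 92849562335/13299 ≈ 6.9817e+6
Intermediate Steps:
J = -1/782 (J = 1/(-782) = -1/782 ≈ -0.0012788)
N(z, f) = (1 + f)²
-8928/J + N((47 - 61)/(109 - 72), 112)/(-19457 - 1*(-6158)) = -8928/(-1/782) + (1 + 112)²/(-19457 - 1*(-6158)) = -8928*(-782) + 113²/(-19457 + 6158) = 6981696 + 12769/(-13299) = 6981696 + 12769*(-1/13299) = 6981696 - 12769/13299 = 92849562335/13299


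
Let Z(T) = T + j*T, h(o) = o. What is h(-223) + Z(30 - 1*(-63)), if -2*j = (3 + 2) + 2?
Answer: -911/2 ≈ -455.50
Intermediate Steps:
j = -7/2 (j = -((3 + 2) + 2)/2 = -(5 + 2)/2 = -½*7 = -7/2 ≈ -3.5000)
Z(T) = -5*T/2 (Z(T) = T - 7*T/2 = -5*T/2)
h(-223) + Z(30 - 1*(-63)) = -223 - 5*(30 - 1*(-63))/2 = -223 - 5*(30 + 63)/2 = -223 - 5/2*93 = -223 - 465/2 = -911/2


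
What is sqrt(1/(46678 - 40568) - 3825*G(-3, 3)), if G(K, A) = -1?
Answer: sqrt(142795288610)/6110 ≈ 61.847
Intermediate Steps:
sqrt(1/(46678 - 40568) - 3825*G(-3, 3)) = sqrt(1/(46678 - 40568) - 3825*(-1)) = sqrt(1/6110 + 3825) = sqrt(23370751/6110) = sqrt(142795288610)/6110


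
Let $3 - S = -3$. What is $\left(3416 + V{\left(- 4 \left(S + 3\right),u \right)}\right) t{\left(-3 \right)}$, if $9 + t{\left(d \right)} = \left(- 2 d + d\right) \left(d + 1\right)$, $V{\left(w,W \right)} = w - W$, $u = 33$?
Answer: $-50205$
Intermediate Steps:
$S = 6$ ($S = 3 - -3 = 3 + 3 = 6$)
$t{\left(d \right)} = -9 - d \left(1 + d\right)$ ($t{\left(d \right)} = -9 + \left(- 2 d + d\right) \left(d + 1\right) = -9 + - d \left(1 + d\right) = -9 - d \left(1 + d\right)$)
$\left(3416 + V{\left(- 4 \left(S + 3\right),u \right)}\right) t{\left(-3 \right)} = \left(3416 - \left(33 + 4 \left(6 + 3\right)\right)\right) \left(-9 - -3 - \left(-3\right)^{2}\right) = \left(3416 - 69\right) \left(-9 + 3 - 9\right) = \left(3416 - 69\right) \left(-15\right) = 3347 \left(-15\right) = -50205$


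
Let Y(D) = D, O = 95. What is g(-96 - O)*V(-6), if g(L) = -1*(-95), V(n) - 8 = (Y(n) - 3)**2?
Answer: 8455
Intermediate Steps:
V(n) = 8 + (-3 + n)**2 (V(n) = 8 + (n - 3)**2 = 8 + (-3 + n)**2)
g(L) = 95
g(-96 - O)*V(-6) = 95*(8 + (-3 - 6)**2) = 95*(8 + (-9)**2) = 95*(8 + 81) = 95*89 = 8455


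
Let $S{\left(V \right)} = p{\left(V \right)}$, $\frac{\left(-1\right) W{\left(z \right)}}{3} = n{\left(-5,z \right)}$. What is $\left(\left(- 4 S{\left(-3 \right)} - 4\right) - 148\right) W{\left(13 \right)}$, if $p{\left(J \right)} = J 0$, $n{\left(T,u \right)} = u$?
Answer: $5928$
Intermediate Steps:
$p{\left(J \right)} = 0$
$W{\left(z \right)} = - 3 z$
$S{\left(V \right)} = 0$
$\left(\left(- 4 S{\left(-3 \right)} - 4\right) - 148\right) W{\left(13 \right)} = \left(\left(\left(-4\right) 0 - 4\right) - 148\right) \left(\left(-3\right) 13\right) = \left(\left(0 - 4\right) - 148\right) \left(-39\right) = \left(-4 - 148\right) \left(-39\right) = \left(-152\right) \left(-39\right) = 5928$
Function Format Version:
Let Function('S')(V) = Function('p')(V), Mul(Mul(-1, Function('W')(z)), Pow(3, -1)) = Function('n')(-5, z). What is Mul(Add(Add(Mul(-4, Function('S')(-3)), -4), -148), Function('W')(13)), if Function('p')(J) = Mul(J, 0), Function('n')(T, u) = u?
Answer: 5928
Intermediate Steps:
Function('p')(J) = 0
Function('W')(z) = Mul(-3, z)
Function('S')(V) = 0
Mul(Add(Add(Mul(-4, Function('S')(-3)), -4), -148), Function('W')(13)) = Mul(Add(Add(Mul(-4, 0), -4), -148), Mul(-3, 13)) = Mul(Add(Add(0, -4), -148), -39) = Mul(Add(-4, -148), -39) = Mul(-152, -39) = 5928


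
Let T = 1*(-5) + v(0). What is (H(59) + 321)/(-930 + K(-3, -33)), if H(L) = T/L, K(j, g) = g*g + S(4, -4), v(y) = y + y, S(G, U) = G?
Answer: 18934/9617 ≈ 1.9688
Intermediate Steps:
v(y) = 2*y
K(j, g) = 4 + g² (K(j, g) = g*g + 4 = g² + 4 = 4 + g²)
T = -5 (T = 1*(-5) + 2*0 = -5 + 0 = -5)
H(L) = -5/L
(H(59) + 321)/(-930 + K(-3, -33)) = (-5/59 + 321)/(-930 + (4 + (-33)²)) = (-5*1/59 + 321)/(-930 + (4 + 1089)) = (-5/59 + 321)/(-930 + 1093) = (18934/59)/163 = (18934/59)*(1/163) = 18934/9617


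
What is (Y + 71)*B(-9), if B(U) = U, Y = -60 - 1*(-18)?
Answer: -261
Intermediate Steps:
Y = -42 (Y = -60 + 18 = -42)
(Y + 71)*B(-9) = (-42 + 71)*(-9) = 29*(-9) = -261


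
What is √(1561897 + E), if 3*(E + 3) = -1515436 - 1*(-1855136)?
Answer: √15076146/3 ≈ 1294.3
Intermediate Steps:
E = 339691/3 (E = -3 + (-1515436 - 1*(-1855136))/3 = -3 + (-1515436 + 1855136)/3 = -3 + (⅓)*339700 = -3 + 339700/3 = 339691/3 ≈ 1.1323e+5)
√(1561897 + E) = √(1561897 + 339691/3) = √(5025382/3) = √15076146/3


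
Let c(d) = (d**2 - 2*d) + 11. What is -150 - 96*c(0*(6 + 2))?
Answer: -1206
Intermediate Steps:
c(d) = 11 + d**2 - 2*d
-150 - 96*c(0*(6 + 2)) = -150 - 96*(11 + (0*(6 + 2))**2 - 0*(6 + 2)) = -150 - 96*(11 + (0*8)**2 - 0*8) = -150 - 96*(11 + 0**2 - 2*0) = -150 - 96*(11 + 0 + 0) = -150 - 96*11 = -150 - 1056 = -1206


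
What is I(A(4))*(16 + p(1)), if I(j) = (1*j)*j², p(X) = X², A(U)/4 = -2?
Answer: -8704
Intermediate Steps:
A(U) = -8 (A(U) = 4*(-2) = -8)
I(j) = j³ (I(j) = j*j² = j³)
I(A(4))*(16 + p(1)) = (-8)³*(16 + 1²) = -512*(16 + 1) = -512*17 = -8704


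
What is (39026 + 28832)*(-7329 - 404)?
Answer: -524745914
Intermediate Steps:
(39026 + 28832)*(-7329 - 404) = 67858*(-7733) = -524745914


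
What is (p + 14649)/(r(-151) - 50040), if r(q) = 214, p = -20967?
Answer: 3159/24913 ≈ 0.12680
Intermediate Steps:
(p + 14649)/(r(-151) - 50040) = (-20967 + 14649)/(214 - 50040) = -6318/(-49826) = -6318*(-1/49826) = 3159/24913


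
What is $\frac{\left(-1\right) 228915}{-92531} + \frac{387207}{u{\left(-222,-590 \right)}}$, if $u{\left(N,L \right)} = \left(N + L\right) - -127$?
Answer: $- \frac{35671844142}{63383735} \approx -562.79$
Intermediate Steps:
$u{\left(N,L \right)} = 127 + L + N$ ($u{\left(N,L \right)} = \left(L + N\right) + 127 = 127 + L + N$)
$\frac{\left(-1\right) 228915}{-92531} + \frac{387207}{u{\left(-222,-590 \right)}} = \frac{\left(-1\right) 228915}{-92531} + \frac{387207}{127 - 590 - 222} = \left(-228915\right) \left(- \frac{1}{92531}\right) + \frac{387207}{-685} = \frac{228915}{92531} + 387207 \left(- \frac{1}{685}\right) = \frac{228915}{92531} - \frac{387207}{685} = - \frac{35671844142}{63383735}$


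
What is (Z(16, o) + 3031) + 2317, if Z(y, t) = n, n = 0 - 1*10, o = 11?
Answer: 5338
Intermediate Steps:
n = -10 (n = 0 - 10 = -10)
Z(y, t) = -10
(Z(16, o) + 3031) + 2317 = (-10 + 3031) + 2317 = 3021 + 2317 = 5338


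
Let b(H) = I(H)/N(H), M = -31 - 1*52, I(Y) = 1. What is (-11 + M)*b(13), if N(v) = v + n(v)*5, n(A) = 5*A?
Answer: -47/169 ≈ -0.27811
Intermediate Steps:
M = -83 (M = -31 - 52 = -83)
N(v) = 26*v (N(v) = v + (5*v)*5 = v + 25*v = 26*v)
b(H) = 1/(26*H)
(-11 + M)*b(13) = (-11 - 83)*((1/26)/13) = -47/(13*13) = -94*1/338 = -47/169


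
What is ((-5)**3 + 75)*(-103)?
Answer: 5150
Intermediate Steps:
((-5)**3 + 75)*(-103) = (-125 + 75)*(-103) = -50*(-103) = 5150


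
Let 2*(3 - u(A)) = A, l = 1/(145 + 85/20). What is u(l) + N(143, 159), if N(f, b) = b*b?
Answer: 15094546/597 ≈ 25284.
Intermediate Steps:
N(f, b) = b**2
l = 4/597 (l = 1/(145 + 85*(1/20)) = 1/(145 + 17/4) = 1/(597/4) = 4/597 ≈ 0.0067002)
u(A) = 3 - A/2
u(l) + N(143, 159) = (3 - 1/2*4/597) + 159**2 = (3 - 2/597) + 25281 = 1789/597 + 25281 = 15094546/597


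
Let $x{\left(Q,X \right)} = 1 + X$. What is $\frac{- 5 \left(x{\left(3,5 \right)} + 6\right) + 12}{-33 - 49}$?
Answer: $\frac{24}{41} \approx 0.58537$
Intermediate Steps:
$\frac{- 5 \left(x{\left(3,5 \right)} + 6\right) + 12}{-33 - 49} = \frac{- 5 \left(\left(1 + 5\right) + 6\right) + 12}{-33 - 49} = \frac{- 5 \left(6 + 6\right) + 12}{-82} = - \frac{\left(-5\right) 12 + 12}{82} = - \frac{-60 + 12}{82} = \left(- \frac{1}{82}\right) \left(-48\right) = \frac{24}{41}$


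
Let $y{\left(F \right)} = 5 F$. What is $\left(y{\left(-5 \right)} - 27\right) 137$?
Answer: $-7124$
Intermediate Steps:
$\left(y{\left(-5 \right)} - 27\right) 137 = \left(5 \left(-5\right) - 27\right) 137 = \left(-25 - 27\right) 137 = \left(-52\right) 137 = -7124$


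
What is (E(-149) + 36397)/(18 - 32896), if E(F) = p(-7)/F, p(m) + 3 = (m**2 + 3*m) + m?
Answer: -5423135/4898822 ≈ -1.1070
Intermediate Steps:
p(m) = -3 + m**2 + 4*m (p(m) = -3 + ((m**2 + 3*m) + m) = -3 + (m**2 + 4*m) = -3 + m**2 + 4*m)
E(F) = 18/F (E(F) = (-3 + (-7)**2 + 4*(-7))/F = (-3 + 49 - 28)/F = 18/F)
(E(-149) + 36397)/(18 - 32896) = (18/(-149) + 36397)/(18 - 32896) = (18*(-1/149) + 36397)/(-32878) = (-18/149 + 36397)*(-1/32878) = (5423135/149)*(-1/32878) = -5423135/4898822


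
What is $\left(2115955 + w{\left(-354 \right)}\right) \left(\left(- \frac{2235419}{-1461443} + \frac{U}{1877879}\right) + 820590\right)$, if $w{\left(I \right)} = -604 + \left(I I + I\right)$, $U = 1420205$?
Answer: $\frac{5045283976337489259416298}{2744413119397} \approx 1.8384 \cdot 10^{12}$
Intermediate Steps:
$w{\left(I \right)} = -604 + I + I^{2}$ ($w{\left(I \right)} = -604 + \left(I^{2} + I\right) = -604 + \left(I + I^{2}\right) = -604 + I + I^{2}$)
$\left(2115955 + w{\left(-354 \right)}\right) \left(\left(- \frac{2235419}{-1461443} + \frac{U}{1877879}\right) + 820590\right) = \left(2115955 - \left(958 - 125316\right)\right) \left(\left(- \frac{2235419}{-1461443} + \frac{1420205}{1877879}\right) + 820590\right) = \left(2115955 - -124358\right) \left(\left(\left(-2235419\right) \left(- \frac{1}{1461443}\right) + 1420205 \cdot \frac{1}{1877879}\right) + 820590\right) = \left(2115955 + 124358\right) \left(\left(\frac{2235419}{1461443} + \frac{1420205}{1877879}\right) + 820590\right) = 2240313 \left(\frac{6273395052116}{2744413119397} + 820590\right) = 2240313 \cdot \frac{2252044235041036346}{2744413119397} = \frac{5045283976337489259416298}{2744413119397}$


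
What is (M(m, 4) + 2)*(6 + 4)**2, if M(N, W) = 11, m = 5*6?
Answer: 1300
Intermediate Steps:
m = 30
(M(m, 4) + 2)*(6 + 4)**2 = (11 + 2)*(6 + 4)**2 = 13*10**2 = 13*100 = 1300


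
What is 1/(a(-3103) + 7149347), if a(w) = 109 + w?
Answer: 1/7146353 ≈ 1.3993e-7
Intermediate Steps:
1/(a(-3103) + 7149347) = 1/((109 - 3103) + 7149347) = 1/(-2994 + 7149347) = 1/7146353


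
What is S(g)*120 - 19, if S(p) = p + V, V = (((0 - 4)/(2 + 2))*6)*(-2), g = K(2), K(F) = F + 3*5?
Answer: 3461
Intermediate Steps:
K(F) = 15 + F (K(F) = F + 15 = 15 + F)
g = 17 (g = 15 + 2 = 17)
V = 12 (V = (-4/4*6)*(-2) = (-4*1/4*6)*(-2) = -1*6*(-2) = -6*(-2) = 12)
S(p) = 12 + p (S(p) = p + 12 = 12 + p)
S(g)*120 - 19 = (12 + 17)*120 - 19 = 29*120 - 19 = 3480 - 19 = 3461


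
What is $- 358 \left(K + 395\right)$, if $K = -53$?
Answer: $-122436$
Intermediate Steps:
$- 358 \left(K + 395\right) = - 358 \left(-53 + 395\right) = \left(-358\right) 342 = -122436$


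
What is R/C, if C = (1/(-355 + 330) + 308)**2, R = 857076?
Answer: 535672500/59274601 ≈ 9.0371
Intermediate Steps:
C = 59274601/625 (C = (1/(-25) + 308)**2 = (-1/25 + 308)**2 = (7699/25)**2 = 59274601/625 ≈ 94839.)
R/C = 857076/(59274601/625) = 857076*(625/59274601) = 535672500/59274601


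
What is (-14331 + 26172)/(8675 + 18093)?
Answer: 11841/26768 ≈ 0.44236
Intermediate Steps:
(-14331 + 26172)/(8675 + 18093) = 11841/26768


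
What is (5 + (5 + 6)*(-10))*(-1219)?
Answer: 127995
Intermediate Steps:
(5 + (5 + 6)*(-10))*(-1219) = (5 + 11*(-10))*(-1219) = (5 - 110)*(-1219) = -105*(-1219) = 127995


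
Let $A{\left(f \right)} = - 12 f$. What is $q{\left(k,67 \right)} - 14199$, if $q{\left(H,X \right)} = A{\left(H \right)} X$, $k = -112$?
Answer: $75849$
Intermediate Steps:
$q{\left(H,X \right)} = - 12 H X$
$q{\left(k,67 \right)} - 14199 = \left(-12\right) \left(-112\right) 67 - 14199 = 90048 - 14199 = 75849$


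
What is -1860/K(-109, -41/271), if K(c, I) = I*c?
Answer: -504060/4469 ≈ -112.79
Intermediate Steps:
-1860/K(-109, -41/271) = -1860/(-41/271*(-109)) = -1860/(-41*1/271*(-109)) = -1860/((-41/271*(-109))) = -1860/4469/271 = -1860*271/4469 = -504060/4469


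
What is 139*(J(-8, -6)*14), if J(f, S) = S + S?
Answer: -23352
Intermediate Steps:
J(f, S) = 2*S
139*(J(-8, -6)*14) = 139*((2*(-6))*14) = 139*(-12*14) = 139*(-168) = -23352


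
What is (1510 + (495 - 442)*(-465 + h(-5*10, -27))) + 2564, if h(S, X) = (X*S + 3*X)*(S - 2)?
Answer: -3517935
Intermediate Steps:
h(S, X) = (-2 + S)*(3*X + S*X) (h(S, X) = (S*X + 3*X)*(-2 + S) = (3*X + S*X)*(-2 + S) = (-2 + S)*(3*X + S*X))
(1510 + (495 - 442)*(-465 + h(-5*10, -27))) + 2564 = (1510 + (495 - 442)*(-465 - 27*(-6 - 5*10 + (-5*10)²))) + 2564 = (1510 + 53*(-465 - 27*(-6 - 50 + (-50)²))) + 2564 = (1510 + 53*(-465 - 27*(-6 - 50 + 2500))) + 2564 = (1510 + 53*(-465 - 27*2444)) + 2564 = (1510 + 53*(-465 - 65988)) + 2564 = (1510 + 53*(-66453)) + 2564 = (1510 - 3522009) + 2564 = -3520499 + 2564 = -3517935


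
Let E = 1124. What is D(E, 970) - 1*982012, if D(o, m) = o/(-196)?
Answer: -48118869/49 ≈ -9.8202e+5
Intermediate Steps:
D(o, m) = -o/196 (D(o, m) = o*(-1/196) = -o/196)
D(E, 970) - 1*982012 = -1/196*1124 - 1*982012 = -281/49 - 982012 = -48118869/49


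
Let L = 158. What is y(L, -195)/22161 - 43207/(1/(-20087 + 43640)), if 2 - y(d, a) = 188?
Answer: -7517413577339/7387 ≈ -1.0177e+9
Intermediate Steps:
y(d, a) = -186 (y(d, a) = 2 - 1*188 = 2 - 188 = -186)
y(L, -195)/22161 - 43207/(1/(-20087 + 43640)) = -186/22161 - 43207/(1/(-20087 + 43640)) = -186*1/22161 - 43207/(1/23553) = -62/7387 - 43207/1/23553 = -62/7387 - 43207*23553 = -62/7387 - 1017654471 = -7517413577339/7387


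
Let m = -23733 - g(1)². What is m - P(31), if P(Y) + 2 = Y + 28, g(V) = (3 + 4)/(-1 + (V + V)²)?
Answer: -214159/9 ≈ -23795.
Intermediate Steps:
g(V) = 7/(-1 + 4*V²) (g(V) = 7/(-1 + (2*V)²) = 7/(-1 + 4*V²))
P(Y) = 26 + Y (P(Y) = -2 + (Y + 28) = -2 + (28 + Y) = 26 + Y)
m = -213646/9 (m = -23733 - (7/(-1 + 4*1²))² = -23733 - (7/(-1 + 4*1))² = -23733 - (7/(-1 + 4))² = -23733 - (7/3)² = -23733 - 1*49/9 = -23733 - 49/9 = -213646/9 ≈ -23738.)
m - P(31) = -213646/9 - (26 + 31) = -213646/9 - 1*57 = -213646/9 - 57 = -214159/9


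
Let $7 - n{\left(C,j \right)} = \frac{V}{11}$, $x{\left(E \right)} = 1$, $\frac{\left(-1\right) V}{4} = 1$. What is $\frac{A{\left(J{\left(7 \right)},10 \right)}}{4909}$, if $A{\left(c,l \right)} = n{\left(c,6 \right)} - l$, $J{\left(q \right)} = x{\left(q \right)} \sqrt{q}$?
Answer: $- \frac{29}{53999} \approx -0.00053705$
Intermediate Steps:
$V = -4$ ($V = \left(-4\right) 1 = -4$)
$n{\left(C,j \right)} = \frac{81}{11}$ ($n{\left(C,j \right)} = 7 - - \frac{4}{11} = 7 + \frac{4}{11} = \frac{81}{11}$)
$J{\left(q \right)} = \sqrt{q}$ ($J{\left(q \right)} = 1 \sqrt{q} = \sqrt{q}$)
$A{\left(c,l \right)} = \frac{81}{11} - l$
$\frac{A{\left(J{\left(7 \right)},10 \right)}}{4909} = \frac{\frac{81}{11} - 10}{4909} = \left(\frac{81}{11} - 10\right) \frac{1}{4909} = \left(- \frac{29}{11}\right) \frac{1}{4909} = - \frac{29}{53999}$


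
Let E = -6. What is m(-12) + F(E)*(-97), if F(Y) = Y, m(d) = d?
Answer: 570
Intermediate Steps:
m(-12) + F(E)*(-97) = -12 - 6*(-97) = -12 + 582 = 570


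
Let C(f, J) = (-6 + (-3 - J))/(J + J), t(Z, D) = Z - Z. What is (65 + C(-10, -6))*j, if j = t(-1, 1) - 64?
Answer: -4176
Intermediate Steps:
t(Z, D) = 0
C(f, J) = (-9 - J)/(2*J) (C(f, J) = (-9 - J)/((2*J)) = (-9 - J)*(1/(2*J)) = (-9 - J)/(2*J))
j = -64 (j = 0 - 64 = -64)
(65 + C(-10, -6))*j = (65 + (½)*(-9 - 1*(-6))/(-6))*(-64) = (65 + (½)*(-⅙)*(-9 + 6))*(-64) = (65 + (½)*(-⅙)*(-3))*(-64) = (65 + ¼)*(-64) = (261/4)*(-64) = -4176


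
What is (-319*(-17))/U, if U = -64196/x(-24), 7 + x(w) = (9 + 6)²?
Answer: -53737/2918 ≈ -18.416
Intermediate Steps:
x(w) = 218 (x(w) = -7 + (9 + 6)² = -7 + 15² = -7 + 225 = 218)
U = -32098/109 (U = -64196/218 = -64196*1/218 = -32098/109 ≈ -294.48)
(-319*(-17))/U = (-319*(-17))/(-32098/109) = 5423*(-109/32098) = -53737/2918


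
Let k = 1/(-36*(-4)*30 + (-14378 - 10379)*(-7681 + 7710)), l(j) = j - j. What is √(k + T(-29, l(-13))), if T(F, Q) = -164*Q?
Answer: I*√713633/713633 ≈ 0.0011838*I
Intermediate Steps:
l(j) = 0
k = -1/713633 (k = 1/(144*30 - 24757*29) = 1/(4320 - 717953) = 1/(-713633) = -1/713633 ≈ -1.4013e-6)
√(k + T(-29, l(-13))) = √(-1/713633 - 164*0) = √(-1/713633 + 0) = √(-1/713633) = I*√713633/713633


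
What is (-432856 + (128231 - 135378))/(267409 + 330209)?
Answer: -440003/597618 ≈ -0.73626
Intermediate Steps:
(-432856 + (128231 - 135378))/(267409 + 330209) = (-432856 - 7147)/597618 = -440003*1/597618 = -440003/597618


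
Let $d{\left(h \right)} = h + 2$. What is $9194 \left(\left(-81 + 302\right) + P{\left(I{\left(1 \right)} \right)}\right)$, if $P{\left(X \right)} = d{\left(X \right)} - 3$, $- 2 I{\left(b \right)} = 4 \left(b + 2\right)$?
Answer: $1967516$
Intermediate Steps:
$d{\left(h \right)} = 2 + h$
$I{\left(b \right)} = -4 - 2 b$ ($I{\left(b \right)} = - \frac{4 \left(b + 2\right)}{2} = - \frac{4 \left(2 + b\right)}{2} = - \frac{8 + 4 b}{2} = -4 - 2 b$)
$P{\left(X \right)} = -1 + X$ ($P{\left(X \right)} = \left(2 + X\right) - 3 = -1 + X$)
$9194 \left(\left(-81 + 302\right) + P{\left(I{\left(1 \right)} \right)}\right) = 9194 \left(\left(-81 + 302\right) - 7\right) = 9194 \left(221 - 7\right) = 9194 \cdot 214 = 1967516$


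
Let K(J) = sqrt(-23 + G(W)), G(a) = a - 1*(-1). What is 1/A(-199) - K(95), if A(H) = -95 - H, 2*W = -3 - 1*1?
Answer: 1/104 - 2*I*sqrt(6) ≈ 0.0096154 - 4.899*I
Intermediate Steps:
W = -2 (W = (-3 - 1*1)/2 = (-3 - 1)/2 = (1/2)*(-4) = -2)
G(a) = 1 + a (G(a) = a + 1 = 1 + a)
K(J) = 2*I*sqrt(6) (K(J) = sqrt(-23 + (1 - 2)) = sqrt(-23 - 1) = sqrt(-24) = 2*I*sqrt(6))
1/A(-199) - K(95) = 1/(-95 - 1*(-199)) - 2*I*sqrt(6) = 1/(-95 + 199) - 2*I*sqrt(6) = 1/104 - 2*I*sqrt(6)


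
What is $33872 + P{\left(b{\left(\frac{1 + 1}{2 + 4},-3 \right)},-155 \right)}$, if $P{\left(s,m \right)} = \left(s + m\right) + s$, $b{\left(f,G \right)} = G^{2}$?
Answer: $33735$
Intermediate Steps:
$P{\left(s,m \right)} = m + 2 s$ ($P{\left(s,m \right)} = \left(m + s\right) + s = m + 2 s$)
$33872 + P{\left(b{\left(\frac{1 + 1}{2 + 4},-3 \right)},-155 \right)} = 33872 - \left(155 - 2 \left(-3\right)^{2}\right) = 33872 + \left(-155 + 2 \cdot 9\right) = 33872 + \left(-155 + 18\right) = 33872 - 137 = 33735$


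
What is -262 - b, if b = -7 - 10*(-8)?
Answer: -335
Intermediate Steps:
b = 73 (b = -7 + 80 = 73)
-262 - b = -262 - 1*73 = -262 - 73 = -335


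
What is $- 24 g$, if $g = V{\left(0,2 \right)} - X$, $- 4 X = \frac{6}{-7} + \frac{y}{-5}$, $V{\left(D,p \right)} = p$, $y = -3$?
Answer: $- \frac{1626}{35} \approx -46.457$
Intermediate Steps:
$X = \frac{9}{140}$ ($X = - \frac{\frac{6}{-7} - \frac{3}{-5}}{4} = - \frac{6 \left(- \frac{1}{7}\right) - - \frac{3}{5}}{4} = - \frac{- \frac{6}{7} + \frac{3}{5}}{4} = \left(- \frac{1}{4}\right) \left(- \frac{9}{35}\right) = \frac{9}{140} \approx 0.064286$)
$g = \frac{271}{140}$ ($g = 2 - \frac{9}{140} = \frac{271}{140} \approx 1.9357$)
$- 24 g = \left(-24\right) \frac{271}{140} = - \frac{1626}{35}$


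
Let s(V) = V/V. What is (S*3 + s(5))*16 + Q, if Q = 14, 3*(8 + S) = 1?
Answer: -338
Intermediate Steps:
S = -23/3 (S = -8 + (⅓)*1 = -8 + ⅓ = -23/3 ≈ -7.6667)
s(V) = 1
(S*3 + s(5))*16 + Q = (-23/3*3 + 1)*16 + 14 = (-23 + 1)*16 + 14 = -22*16 + 14 = -352 + 14 = -338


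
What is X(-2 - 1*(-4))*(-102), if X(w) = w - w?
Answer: 0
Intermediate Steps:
X(w) = 0
X(-2 - 1*(-4))*(-102) = 0*(-102) = 0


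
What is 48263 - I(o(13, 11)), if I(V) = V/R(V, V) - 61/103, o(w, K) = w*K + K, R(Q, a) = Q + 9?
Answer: 810281588/16789 ≈ 48263.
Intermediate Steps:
R(Q, a) = 9 + Q
o(w, K) = K + K*w (o(w, K) = K*w + K = K + K*w)
I(V) = -61/103 + V/(9 + V) (I(V) = V/(9 + V) - 61/103 = -61/103 + V/(9 + V))
48263 - I(o(13, 11)) = 48263 - 3*(-183 + 14*(11*(1 + 13)))/(103*(9 + 11*(1 + 13))) = 48263 - 3*(-183 + 14*(11*14))/(103*(9 + 11*14)) = 48263 - 3*(-183 + 14*154)/(103*(9 + 154)) = 48263 - 3*(-183 + 2156)/(103*163) = 48263 - 3*1973/(103*163) = 48263 - 1*5919/16789 = 48263 - 5919/16789 = 810281588/16789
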